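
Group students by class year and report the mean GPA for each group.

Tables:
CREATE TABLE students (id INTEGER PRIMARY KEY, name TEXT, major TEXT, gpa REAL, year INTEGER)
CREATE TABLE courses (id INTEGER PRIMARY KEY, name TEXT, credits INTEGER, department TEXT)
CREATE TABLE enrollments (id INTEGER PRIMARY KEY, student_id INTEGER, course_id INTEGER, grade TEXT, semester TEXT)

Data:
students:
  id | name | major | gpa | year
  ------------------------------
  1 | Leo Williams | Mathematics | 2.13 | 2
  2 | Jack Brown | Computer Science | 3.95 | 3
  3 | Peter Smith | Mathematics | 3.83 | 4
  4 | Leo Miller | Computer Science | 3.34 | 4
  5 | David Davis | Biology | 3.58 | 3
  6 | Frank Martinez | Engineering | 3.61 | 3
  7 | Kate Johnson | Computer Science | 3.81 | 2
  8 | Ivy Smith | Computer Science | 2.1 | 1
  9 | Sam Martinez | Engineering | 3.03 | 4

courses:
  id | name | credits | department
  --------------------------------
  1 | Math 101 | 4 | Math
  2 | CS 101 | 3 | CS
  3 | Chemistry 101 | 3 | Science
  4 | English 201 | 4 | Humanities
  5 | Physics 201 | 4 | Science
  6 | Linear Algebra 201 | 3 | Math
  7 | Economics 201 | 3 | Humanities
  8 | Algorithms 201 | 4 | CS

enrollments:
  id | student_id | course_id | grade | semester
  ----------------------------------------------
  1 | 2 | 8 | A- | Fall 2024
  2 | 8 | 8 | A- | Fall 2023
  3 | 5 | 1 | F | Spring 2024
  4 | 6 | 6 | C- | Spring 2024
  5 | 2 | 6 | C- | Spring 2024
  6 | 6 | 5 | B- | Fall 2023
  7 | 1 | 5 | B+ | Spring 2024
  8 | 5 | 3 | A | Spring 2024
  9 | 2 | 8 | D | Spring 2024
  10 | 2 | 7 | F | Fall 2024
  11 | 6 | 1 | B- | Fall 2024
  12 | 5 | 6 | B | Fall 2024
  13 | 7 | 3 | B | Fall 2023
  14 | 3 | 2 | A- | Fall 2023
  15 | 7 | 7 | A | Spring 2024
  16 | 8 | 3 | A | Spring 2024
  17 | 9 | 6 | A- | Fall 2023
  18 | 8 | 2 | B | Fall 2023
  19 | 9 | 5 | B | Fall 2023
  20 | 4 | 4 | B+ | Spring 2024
SELECT year, AVG(gpa) AS avg_gpa FROM students GROUP BY year

Execution result:
year | avg_gpa
1 | 2.10
2 | 2.97
3 | 3.71
4 | 3.40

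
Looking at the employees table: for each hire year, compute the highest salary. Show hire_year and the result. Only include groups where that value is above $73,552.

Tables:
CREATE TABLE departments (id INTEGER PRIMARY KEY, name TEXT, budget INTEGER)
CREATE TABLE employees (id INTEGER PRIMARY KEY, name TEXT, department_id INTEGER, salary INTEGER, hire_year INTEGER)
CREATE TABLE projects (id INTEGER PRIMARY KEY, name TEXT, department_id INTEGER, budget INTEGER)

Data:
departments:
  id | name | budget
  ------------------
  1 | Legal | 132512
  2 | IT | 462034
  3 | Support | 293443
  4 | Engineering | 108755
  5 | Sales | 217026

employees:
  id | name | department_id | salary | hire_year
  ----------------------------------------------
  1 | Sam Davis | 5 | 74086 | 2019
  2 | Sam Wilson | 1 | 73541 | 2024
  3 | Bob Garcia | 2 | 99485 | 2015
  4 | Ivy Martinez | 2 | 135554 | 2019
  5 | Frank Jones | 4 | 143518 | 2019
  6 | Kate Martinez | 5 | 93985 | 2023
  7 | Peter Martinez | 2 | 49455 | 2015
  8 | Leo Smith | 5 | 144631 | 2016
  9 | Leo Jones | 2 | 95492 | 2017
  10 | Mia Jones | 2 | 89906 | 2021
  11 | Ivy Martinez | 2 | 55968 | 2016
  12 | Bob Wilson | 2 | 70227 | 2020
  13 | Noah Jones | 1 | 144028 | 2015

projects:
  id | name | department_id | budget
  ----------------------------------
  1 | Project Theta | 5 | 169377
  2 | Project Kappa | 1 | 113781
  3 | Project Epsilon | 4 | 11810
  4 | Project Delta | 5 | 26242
SELECT hire_year, MAX(salary) AS max_salary FROM employees GROUP BY hire_year HAVING MAX(salary) > 73552

Execution result:
hire_year | max_salary
2015 | 144028
2016 | 144631
2017 | 95492
2019 | 143518
2021 | 89906
2023 | 93985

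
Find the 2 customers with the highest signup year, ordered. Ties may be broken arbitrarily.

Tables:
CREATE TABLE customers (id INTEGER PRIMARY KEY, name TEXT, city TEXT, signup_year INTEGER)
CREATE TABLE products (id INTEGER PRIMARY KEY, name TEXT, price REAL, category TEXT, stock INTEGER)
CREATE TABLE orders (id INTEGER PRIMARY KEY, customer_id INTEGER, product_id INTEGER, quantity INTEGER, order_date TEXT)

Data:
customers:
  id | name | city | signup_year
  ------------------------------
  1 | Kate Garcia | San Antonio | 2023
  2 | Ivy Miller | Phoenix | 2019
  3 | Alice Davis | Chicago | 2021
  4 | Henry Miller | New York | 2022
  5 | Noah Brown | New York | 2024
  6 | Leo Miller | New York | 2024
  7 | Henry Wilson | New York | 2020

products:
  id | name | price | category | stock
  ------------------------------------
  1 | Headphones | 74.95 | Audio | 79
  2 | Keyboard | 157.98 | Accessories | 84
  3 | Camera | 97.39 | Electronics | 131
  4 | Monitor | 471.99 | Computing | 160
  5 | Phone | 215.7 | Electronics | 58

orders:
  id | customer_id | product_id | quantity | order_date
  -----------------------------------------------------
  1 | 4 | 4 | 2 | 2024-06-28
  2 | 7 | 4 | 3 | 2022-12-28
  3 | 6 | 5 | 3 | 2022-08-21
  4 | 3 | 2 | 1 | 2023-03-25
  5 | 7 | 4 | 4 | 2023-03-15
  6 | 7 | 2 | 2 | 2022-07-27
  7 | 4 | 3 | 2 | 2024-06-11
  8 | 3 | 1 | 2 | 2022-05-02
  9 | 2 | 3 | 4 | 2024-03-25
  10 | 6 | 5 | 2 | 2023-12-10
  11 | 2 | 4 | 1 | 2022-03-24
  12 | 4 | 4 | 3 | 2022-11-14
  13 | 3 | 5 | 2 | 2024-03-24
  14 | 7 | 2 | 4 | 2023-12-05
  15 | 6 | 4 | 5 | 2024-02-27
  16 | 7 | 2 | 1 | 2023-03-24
SELECT name, signup_year FROM customers ORDER BY signup_year DESC LIMIT 2

Execution result:
name | signup_year
Noah Brown | 2024
Leo Miller | 2024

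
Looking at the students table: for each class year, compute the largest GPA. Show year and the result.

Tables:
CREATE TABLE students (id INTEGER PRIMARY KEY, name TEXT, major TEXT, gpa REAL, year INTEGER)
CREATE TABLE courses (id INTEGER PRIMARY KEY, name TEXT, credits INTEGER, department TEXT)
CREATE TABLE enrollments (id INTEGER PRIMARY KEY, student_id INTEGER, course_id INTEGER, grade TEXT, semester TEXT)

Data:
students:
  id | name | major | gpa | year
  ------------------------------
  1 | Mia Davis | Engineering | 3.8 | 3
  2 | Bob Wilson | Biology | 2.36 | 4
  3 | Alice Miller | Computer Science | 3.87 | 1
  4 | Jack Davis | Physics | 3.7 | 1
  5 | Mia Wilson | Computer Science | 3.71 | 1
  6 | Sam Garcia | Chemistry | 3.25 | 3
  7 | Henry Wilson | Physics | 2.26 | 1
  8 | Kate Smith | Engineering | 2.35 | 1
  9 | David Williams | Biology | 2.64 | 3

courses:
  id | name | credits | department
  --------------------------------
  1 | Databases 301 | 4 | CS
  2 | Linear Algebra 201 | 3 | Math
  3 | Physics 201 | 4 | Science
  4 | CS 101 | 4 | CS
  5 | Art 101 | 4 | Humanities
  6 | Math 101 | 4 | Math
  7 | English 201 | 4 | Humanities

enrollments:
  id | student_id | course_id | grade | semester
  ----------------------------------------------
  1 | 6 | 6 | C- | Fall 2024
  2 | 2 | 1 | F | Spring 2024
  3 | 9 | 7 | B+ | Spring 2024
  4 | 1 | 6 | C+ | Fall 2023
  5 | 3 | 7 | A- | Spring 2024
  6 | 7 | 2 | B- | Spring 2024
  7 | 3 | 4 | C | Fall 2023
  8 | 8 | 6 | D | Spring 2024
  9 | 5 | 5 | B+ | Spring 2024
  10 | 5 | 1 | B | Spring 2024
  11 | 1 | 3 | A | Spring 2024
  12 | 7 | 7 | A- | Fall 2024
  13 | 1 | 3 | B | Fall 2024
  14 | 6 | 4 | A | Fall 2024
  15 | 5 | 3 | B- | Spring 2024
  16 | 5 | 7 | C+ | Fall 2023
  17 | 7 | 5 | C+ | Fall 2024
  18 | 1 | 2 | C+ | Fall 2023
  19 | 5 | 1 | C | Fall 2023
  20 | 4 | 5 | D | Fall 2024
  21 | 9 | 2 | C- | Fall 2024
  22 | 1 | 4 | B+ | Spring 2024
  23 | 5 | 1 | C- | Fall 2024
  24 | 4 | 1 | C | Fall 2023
SELECT year, MAX(gpa) AS max_gpa FROM students GROUP BY year

Execution result:
year | max_gpa
1 | 3.87
3 | 3.80
4 | 2.36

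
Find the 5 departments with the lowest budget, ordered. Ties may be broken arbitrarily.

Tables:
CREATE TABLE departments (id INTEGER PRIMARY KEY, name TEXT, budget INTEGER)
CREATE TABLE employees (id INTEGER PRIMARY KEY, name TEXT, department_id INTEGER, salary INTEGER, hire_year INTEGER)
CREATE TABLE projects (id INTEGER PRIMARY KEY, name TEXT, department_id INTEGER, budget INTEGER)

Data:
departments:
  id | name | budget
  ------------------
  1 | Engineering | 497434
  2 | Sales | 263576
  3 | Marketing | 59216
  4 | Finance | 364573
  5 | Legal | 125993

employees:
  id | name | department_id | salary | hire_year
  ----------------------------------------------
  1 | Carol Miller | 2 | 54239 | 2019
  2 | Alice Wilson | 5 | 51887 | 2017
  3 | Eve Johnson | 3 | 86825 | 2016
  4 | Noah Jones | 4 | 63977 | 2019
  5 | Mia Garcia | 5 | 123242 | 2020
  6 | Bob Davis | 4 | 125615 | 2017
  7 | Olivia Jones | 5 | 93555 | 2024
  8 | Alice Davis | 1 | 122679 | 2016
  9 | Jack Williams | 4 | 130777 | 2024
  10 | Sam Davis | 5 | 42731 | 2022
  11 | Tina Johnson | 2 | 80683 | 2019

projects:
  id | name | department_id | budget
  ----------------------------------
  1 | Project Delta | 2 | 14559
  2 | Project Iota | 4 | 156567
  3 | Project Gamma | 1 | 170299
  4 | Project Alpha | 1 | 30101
SELECT name, budget FROM departments ORDER BY budget ASC LIMIT 5

Execution result:
name | budget
Marketing | 59216
Legal | 125993
Sales | 263576
Finance | 364573
Engineering | 497434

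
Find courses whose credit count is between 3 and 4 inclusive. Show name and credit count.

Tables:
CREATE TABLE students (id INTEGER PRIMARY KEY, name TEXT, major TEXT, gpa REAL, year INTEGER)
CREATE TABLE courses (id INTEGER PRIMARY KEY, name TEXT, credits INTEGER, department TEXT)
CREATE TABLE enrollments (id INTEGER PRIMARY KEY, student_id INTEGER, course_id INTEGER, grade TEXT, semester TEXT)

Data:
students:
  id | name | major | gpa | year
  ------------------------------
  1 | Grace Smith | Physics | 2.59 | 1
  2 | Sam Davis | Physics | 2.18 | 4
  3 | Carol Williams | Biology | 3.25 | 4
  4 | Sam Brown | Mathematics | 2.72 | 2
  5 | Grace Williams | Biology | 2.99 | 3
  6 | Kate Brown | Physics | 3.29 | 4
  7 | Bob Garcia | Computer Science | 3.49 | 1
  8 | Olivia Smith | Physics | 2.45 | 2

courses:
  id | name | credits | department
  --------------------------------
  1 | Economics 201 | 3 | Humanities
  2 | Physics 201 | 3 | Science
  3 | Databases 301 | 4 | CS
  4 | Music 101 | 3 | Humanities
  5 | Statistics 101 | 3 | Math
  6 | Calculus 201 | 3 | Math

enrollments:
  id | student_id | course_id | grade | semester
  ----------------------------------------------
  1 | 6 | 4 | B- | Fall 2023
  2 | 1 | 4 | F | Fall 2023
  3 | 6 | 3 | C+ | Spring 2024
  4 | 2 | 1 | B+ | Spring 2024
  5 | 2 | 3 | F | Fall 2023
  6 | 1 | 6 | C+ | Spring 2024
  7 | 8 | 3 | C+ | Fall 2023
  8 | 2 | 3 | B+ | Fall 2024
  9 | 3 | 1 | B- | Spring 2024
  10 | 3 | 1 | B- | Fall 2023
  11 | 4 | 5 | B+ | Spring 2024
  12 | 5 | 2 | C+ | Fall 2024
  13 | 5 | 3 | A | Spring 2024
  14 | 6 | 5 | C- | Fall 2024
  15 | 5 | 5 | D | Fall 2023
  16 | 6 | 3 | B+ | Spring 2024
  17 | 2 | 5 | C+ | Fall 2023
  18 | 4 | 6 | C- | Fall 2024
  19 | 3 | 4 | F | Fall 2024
SELECT name, credits FROM courses WHERE credits BETWEEN 3 AND 4

Execution result:
name | credits
Economics 201 | 3
Physics 201 | 3
Databases 301 | 4
Music 101 | 3
Statistics 101 | 3
Calculus 201 | 3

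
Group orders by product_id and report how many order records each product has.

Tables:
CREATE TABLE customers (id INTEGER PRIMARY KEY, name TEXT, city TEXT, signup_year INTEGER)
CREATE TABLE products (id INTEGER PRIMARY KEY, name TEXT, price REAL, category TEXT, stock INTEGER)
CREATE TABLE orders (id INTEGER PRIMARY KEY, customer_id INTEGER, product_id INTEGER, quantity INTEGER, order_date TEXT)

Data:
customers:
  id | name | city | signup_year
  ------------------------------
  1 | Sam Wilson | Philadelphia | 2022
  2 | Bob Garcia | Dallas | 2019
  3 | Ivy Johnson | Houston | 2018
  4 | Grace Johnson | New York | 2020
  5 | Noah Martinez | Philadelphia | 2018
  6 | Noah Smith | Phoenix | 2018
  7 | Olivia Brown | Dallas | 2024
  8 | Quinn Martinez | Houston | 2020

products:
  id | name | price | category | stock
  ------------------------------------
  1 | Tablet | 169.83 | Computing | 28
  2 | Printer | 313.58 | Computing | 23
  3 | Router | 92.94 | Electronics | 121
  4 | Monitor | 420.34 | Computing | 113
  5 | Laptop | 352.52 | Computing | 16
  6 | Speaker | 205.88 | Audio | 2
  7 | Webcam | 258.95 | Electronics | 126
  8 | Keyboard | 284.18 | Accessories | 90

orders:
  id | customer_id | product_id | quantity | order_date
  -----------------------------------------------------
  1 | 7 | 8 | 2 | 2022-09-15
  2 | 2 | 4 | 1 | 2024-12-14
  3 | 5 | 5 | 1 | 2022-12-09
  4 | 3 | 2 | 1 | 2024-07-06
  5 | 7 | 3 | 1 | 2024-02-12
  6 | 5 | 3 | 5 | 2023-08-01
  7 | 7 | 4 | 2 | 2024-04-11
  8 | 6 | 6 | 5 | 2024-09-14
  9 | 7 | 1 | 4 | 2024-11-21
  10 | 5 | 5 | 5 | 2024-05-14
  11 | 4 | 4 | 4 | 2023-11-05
SELECT product_id, COUNT(*) AS order_count FROM orders GROUP BY product_id

Execution result:
product_id | order_count
1 | 1
2 | 1
3 | 2
4 | 3
5 | 2
6 | 1
8 | 1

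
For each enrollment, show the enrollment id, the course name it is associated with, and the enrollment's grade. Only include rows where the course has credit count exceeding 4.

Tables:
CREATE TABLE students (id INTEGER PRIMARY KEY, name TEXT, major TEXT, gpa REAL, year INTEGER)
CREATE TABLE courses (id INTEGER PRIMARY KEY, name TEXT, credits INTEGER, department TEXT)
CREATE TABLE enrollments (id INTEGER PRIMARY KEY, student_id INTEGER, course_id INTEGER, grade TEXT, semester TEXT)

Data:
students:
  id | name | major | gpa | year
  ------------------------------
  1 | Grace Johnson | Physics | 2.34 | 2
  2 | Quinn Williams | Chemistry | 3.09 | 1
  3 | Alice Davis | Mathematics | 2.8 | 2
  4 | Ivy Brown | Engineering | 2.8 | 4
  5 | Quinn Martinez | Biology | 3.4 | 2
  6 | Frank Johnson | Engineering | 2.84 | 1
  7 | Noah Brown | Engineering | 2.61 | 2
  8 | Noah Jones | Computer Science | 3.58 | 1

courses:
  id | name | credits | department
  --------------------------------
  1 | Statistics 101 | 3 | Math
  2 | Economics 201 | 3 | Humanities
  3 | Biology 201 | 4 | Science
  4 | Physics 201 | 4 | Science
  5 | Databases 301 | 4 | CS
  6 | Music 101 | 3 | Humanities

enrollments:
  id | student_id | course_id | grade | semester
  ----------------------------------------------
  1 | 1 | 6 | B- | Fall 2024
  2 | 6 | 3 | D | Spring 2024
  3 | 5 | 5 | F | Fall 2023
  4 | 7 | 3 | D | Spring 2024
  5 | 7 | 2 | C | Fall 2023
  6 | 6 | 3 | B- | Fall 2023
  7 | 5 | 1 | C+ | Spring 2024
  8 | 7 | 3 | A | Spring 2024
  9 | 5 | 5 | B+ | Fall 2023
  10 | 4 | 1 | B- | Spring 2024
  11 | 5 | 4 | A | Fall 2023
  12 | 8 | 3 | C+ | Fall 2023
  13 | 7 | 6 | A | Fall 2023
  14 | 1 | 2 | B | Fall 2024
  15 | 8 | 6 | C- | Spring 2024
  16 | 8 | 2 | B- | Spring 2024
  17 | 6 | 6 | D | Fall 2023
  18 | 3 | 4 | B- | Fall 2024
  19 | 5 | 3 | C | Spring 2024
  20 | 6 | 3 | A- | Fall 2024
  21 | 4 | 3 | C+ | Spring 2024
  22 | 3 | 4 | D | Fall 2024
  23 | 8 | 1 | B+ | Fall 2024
SELECT c.id, p.name AS course, c.grade FROM enrollments c JOIN courses p ON c.course_id = p.id WHERE p.credits > 4

Execution result:
(no rows)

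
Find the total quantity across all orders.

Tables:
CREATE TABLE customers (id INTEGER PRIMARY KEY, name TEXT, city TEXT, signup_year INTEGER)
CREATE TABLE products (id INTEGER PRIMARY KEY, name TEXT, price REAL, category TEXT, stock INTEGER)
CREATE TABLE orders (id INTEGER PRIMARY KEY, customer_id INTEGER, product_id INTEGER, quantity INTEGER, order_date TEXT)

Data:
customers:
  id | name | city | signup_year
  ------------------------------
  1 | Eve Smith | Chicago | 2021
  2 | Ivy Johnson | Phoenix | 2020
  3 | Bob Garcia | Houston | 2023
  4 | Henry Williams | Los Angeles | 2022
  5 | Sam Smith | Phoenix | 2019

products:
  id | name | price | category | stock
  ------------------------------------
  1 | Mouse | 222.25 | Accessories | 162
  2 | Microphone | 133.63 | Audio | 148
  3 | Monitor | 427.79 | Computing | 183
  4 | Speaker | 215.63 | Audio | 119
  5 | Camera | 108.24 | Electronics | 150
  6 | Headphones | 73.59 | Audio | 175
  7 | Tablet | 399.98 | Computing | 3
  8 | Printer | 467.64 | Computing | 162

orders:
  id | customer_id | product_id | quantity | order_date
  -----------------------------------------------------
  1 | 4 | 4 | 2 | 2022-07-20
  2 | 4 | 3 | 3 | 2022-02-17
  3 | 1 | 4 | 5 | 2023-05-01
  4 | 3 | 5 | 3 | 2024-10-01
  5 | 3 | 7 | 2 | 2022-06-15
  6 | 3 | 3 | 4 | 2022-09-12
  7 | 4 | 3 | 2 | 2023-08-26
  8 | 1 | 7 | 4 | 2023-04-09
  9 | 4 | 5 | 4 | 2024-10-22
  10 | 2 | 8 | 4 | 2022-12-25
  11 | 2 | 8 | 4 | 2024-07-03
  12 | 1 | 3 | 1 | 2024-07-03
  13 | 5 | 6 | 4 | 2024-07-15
SELECT SUM(quantity) FROM orders

Execution result:
42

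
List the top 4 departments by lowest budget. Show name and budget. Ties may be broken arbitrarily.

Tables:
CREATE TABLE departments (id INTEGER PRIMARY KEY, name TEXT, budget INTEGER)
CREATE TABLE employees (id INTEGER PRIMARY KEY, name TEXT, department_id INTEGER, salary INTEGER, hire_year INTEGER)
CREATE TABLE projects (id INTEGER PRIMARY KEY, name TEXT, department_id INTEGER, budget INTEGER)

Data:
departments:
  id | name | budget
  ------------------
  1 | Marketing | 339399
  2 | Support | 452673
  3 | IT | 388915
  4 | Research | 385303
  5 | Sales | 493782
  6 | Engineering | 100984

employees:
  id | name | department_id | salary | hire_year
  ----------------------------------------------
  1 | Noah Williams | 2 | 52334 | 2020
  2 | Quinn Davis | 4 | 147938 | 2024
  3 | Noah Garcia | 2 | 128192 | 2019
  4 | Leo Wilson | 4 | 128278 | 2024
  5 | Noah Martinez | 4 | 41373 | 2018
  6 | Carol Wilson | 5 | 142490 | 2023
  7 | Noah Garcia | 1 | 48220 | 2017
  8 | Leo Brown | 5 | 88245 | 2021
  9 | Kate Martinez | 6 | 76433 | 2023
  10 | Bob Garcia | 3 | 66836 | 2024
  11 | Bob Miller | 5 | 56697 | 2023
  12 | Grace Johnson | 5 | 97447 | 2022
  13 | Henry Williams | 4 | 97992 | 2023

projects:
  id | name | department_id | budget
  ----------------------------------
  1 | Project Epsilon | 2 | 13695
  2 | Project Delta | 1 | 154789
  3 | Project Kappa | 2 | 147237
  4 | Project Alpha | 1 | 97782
SELECT name, budget FROM departments ORDER BY budget ASC LIMIT 4

Execution result:
name | budget
Engineering | 100984
Marketing | 339399
Research | 385303
IT | 388915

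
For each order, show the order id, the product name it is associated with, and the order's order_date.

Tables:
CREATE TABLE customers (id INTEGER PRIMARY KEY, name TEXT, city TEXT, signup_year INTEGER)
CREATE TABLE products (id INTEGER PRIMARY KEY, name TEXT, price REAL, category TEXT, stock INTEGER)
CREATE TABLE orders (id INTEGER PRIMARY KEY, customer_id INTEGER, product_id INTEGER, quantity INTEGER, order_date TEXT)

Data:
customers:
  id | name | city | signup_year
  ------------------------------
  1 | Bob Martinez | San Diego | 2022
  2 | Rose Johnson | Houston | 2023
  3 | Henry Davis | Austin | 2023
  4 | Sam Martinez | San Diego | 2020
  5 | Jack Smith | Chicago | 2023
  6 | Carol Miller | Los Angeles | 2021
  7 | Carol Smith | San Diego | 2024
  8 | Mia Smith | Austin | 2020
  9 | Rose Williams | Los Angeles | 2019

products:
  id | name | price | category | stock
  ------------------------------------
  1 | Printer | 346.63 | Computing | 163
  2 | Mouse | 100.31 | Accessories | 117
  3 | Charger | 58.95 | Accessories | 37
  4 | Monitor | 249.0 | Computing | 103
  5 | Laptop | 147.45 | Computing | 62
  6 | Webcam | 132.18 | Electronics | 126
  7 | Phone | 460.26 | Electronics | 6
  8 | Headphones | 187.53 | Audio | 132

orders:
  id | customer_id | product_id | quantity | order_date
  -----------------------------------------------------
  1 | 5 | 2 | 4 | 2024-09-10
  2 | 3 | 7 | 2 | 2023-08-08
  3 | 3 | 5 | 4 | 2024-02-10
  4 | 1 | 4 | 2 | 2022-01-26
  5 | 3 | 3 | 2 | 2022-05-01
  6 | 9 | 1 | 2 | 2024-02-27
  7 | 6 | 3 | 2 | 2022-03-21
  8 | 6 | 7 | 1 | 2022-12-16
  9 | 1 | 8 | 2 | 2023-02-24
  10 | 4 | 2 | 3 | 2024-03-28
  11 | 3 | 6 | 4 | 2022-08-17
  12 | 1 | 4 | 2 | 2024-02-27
SELECT c.id, p.name AS product, c.order_date FROM orders c JOIN products p ON c.product_id = p.id

Execution result:
id | product | order_date
1 | Mouse | 2024-09-10
2 | Phone | 2023-08-08
3 | Laptop | 2024-02-10
4 | Monitor | 2022-01-26
5 | Charger | 2022-05-01
6 | Printer | 2024-02-27
7 | Charger | 2022-03-21
8 | Phone | 2022-12-16
9 | Headphones | 2023-02-24
10 | Mouse | 2024-03-28
11 | Webcam | 2022-08-17
12 | Monitor | 2024-02-27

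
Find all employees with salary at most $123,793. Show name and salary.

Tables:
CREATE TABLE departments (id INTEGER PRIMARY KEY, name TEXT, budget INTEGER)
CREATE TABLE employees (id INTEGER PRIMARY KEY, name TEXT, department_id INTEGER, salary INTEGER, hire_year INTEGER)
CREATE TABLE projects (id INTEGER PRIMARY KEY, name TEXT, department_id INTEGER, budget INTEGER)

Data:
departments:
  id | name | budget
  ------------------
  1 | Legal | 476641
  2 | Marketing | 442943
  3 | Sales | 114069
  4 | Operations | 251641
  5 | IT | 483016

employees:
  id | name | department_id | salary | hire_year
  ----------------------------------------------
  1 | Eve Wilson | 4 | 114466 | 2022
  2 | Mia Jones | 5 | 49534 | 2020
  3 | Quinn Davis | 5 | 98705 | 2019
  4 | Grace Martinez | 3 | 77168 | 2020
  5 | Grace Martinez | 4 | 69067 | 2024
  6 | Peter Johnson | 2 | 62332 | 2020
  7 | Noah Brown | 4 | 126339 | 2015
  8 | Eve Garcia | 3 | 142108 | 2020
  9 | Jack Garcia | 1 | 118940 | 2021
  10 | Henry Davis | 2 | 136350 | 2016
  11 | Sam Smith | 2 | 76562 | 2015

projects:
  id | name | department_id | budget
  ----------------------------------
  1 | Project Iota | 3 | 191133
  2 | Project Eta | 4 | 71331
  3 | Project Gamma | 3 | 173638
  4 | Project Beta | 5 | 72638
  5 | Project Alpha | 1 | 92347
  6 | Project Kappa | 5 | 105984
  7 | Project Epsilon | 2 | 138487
SELECT name, salary FROM employees WHERE salary <= 123793

Execution result:
name | salary
Eve Wilson | 114466
Mia Jones | 49534
Quinn Davis | 98705
Grace Martinez | 77168
Grace Martinez | 69067
Peter Johnson | 62332
Jack Garcia | 118940
Sam Smith | 76562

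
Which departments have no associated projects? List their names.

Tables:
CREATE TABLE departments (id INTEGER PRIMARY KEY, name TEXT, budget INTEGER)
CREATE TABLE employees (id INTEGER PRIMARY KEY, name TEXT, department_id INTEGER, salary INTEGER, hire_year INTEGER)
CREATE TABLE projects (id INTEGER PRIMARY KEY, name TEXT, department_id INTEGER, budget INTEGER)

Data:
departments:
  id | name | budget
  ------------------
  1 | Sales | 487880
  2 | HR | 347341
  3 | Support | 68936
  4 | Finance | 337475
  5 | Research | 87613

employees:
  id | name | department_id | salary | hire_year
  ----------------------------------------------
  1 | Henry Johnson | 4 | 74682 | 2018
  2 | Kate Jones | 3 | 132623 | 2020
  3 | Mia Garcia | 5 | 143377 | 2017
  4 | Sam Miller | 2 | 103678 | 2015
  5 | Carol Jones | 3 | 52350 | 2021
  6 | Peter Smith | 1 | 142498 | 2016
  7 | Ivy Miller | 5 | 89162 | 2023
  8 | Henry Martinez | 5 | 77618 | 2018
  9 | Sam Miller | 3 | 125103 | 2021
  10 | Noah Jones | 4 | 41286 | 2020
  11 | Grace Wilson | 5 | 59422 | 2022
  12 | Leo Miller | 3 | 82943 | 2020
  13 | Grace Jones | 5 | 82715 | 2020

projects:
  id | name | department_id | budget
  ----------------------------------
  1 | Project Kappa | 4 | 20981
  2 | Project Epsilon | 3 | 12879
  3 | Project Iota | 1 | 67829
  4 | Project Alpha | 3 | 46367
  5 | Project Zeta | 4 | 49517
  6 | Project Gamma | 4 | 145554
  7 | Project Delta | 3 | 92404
SELECT p.name FROM departments p LEFT JOIN projects c ON c.department_id = p.id WHERE c.id IS NULL

Execution result:
name
HR
Research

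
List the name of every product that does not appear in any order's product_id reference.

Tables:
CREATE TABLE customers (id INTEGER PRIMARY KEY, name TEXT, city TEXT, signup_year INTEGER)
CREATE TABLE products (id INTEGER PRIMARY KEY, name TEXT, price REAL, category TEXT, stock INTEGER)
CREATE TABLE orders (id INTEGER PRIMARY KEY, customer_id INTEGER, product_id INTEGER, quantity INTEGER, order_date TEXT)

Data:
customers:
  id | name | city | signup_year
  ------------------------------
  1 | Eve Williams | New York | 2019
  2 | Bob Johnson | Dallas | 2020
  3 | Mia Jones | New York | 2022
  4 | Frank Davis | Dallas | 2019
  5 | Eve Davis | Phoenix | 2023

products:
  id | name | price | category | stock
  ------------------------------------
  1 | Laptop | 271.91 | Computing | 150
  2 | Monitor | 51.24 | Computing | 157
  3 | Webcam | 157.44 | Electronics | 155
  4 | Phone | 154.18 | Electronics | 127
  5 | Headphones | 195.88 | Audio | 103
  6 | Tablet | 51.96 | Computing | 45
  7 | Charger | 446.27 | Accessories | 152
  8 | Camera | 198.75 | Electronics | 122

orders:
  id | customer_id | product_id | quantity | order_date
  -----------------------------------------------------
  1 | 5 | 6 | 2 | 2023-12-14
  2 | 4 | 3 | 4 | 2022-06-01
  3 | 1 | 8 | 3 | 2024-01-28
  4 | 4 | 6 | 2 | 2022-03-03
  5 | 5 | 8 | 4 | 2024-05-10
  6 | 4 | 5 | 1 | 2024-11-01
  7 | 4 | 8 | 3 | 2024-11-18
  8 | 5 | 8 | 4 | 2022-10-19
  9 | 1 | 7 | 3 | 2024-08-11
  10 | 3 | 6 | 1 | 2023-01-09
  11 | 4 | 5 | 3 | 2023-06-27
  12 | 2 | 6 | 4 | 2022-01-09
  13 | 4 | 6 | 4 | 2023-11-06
SELECT p.name FROM products p LEFT JOIN orders c ON c.product_id = p.id WHERE c.id IS NULL

Execution result:
name
Laptop
Monitor
Phone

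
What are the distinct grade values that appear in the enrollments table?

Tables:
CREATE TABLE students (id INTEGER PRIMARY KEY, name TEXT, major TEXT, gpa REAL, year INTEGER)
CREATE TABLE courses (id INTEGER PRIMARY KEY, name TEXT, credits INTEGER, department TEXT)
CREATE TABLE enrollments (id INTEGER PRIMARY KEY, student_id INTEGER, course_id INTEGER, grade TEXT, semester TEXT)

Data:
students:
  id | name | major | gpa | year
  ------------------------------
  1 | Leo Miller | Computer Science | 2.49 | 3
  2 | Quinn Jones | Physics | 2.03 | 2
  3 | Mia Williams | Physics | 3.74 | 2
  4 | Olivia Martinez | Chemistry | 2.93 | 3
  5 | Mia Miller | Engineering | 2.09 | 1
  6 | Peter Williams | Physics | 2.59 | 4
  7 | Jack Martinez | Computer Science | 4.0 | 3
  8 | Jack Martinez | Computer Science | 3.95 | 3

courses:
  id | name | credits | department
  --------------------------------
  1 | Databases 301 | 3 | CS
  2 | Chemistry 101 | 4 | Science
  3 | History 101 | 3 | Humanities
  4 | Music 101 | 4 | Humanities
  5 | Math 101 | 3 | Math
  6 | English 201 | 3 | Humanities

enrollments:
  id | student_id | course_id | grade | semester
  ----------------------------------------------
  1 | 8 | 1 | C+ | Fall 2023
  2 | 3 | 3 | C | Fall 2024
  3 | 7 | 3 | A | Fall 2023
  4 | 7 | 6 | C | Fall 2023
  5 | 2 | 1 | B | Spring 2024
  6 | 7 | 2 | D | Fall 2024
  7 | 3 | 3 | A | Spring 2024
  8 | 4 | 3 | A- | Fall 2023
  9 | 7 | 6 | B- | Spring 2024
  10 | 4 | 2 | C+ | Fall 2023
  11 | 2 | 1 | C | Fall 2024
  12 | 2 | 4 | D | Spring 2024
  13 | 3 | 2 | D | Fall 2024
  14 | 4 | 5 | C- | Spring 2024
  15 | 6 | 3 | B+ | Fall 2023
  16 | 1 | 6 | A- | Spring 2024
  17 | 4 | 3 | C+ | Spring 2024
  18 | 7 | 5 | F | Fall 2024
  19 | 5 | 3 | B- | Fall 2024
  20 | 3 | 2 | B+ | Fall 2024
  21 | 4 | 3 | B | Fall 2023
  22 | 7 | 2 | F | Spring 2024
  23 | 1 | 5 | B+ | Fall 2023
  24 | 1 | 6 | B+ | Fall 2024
SELECT DISTINCT grade FROM enrollments

Execution result:
grade
C+
C
A
B
D
A-
B-
C-
B+
F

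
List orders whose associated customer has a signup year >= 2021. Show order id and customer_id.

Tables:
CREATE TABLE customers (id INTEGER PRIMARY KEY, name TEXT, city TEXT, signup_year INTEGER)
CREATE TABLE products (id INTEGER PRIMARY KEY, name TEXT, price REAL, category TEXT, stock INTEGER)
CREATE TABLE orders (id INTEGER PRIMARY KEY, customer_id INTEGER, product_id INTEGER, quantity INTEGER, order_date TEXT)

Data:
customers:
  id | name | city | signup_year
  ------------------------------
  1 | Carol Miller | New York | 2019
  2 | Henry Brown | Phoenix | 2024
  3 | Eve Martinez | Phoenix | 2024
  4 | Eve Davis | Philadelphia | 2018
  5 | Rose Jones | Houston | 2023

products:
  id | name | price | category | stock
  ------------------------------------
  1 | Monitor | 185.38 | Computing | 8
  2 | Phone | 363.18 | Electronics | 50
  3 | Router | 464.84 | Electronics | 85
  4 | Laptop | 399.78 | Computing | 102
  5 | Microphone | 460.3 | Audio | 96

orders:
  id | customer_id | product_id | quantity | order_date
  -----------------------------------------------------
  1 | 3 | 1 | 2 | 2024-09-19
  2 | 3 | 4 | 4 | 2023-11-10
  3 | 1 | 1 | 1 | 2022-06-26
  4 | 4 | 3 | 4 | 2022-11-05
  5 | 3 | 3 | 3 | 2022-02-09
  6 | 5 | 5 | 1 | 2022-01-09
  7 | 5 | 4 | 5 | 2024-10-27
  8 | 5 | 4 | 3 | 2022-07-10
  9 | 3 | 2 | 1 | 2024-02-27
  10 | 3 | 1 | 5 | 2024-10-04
SELECT id, customer_id FROM orders WHERE customer_id IN (SELECT id FROM customers WHERE signup_year >= 2021)

Execution result:
id | customer_id
1 | 3
2 | 3
5 | 3
6 | 5
7 | 5
8 | 5
9 | 3
10 | 3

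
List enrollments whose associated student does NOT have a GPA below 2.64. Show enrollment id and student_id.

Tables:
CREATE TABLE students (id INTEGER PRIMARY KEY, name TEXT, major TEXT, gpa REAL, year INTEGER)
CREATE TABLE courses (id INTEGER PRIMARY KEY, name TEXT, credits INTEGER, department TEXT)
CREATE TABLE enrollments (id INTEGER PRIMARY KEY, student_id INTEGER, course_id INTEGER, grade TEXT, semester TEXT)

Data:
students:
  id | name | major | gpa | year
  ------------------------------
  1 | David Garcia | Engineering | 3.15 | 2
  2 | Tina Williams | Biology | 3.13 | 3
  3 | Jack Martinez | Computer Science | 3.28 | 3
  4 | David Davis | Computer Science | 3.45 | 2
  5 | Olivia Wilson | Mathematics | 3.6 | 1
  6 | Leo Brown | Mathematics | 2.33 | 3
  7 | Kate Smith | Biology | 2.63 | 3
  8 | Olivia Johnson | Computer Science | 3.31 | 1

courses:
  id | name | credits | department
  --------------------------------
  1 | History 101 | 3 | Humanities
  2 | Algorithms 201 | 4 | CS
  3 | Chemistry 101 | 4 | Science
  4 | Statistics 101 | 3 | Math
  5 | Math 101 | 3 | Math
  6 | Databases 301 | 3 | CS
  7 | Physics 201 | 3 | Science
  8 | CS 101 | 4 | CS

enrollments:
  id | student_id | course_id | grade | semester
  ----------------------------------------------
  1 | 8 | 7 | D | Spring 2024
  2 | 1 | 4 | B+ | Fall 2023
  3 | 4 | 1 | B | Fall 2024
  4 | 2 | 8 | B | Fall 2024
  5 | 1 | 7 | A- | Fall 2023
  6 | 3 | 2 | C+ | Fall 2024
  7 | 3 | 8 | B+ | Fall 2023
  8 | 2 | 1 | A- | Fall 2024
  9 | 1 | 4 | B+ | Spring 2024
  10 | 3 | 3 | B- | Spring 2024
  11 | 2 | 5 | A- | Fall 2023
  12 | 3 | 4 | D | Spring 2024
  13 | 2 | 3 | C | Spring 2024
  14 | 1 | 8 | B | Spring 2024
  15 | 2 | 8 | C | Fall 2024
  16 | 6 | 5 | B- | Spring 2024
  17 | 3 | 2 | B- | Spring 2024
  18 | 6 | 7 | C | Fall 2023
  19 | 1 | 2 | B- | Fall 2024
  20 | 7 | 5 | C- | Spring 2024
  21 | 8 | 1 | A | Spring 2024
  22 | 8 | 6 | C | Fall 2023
SELECT id, student_id FROM enrollments WHERE student_id NOT IN (SELECT id FROM students WHERE gpa < 2.64)

Execution result:
id | student_id
1 | 8
2 | 1
3 | 4
4 | 2
5 | 1
6 | 3
7 | 3
8 | 2
9 | 1
10 | 3
11 | 2
12 | 3
13 | 2
14 | 1
15 | 2
17 | 3
19 | 1
21 | 8
22 | 8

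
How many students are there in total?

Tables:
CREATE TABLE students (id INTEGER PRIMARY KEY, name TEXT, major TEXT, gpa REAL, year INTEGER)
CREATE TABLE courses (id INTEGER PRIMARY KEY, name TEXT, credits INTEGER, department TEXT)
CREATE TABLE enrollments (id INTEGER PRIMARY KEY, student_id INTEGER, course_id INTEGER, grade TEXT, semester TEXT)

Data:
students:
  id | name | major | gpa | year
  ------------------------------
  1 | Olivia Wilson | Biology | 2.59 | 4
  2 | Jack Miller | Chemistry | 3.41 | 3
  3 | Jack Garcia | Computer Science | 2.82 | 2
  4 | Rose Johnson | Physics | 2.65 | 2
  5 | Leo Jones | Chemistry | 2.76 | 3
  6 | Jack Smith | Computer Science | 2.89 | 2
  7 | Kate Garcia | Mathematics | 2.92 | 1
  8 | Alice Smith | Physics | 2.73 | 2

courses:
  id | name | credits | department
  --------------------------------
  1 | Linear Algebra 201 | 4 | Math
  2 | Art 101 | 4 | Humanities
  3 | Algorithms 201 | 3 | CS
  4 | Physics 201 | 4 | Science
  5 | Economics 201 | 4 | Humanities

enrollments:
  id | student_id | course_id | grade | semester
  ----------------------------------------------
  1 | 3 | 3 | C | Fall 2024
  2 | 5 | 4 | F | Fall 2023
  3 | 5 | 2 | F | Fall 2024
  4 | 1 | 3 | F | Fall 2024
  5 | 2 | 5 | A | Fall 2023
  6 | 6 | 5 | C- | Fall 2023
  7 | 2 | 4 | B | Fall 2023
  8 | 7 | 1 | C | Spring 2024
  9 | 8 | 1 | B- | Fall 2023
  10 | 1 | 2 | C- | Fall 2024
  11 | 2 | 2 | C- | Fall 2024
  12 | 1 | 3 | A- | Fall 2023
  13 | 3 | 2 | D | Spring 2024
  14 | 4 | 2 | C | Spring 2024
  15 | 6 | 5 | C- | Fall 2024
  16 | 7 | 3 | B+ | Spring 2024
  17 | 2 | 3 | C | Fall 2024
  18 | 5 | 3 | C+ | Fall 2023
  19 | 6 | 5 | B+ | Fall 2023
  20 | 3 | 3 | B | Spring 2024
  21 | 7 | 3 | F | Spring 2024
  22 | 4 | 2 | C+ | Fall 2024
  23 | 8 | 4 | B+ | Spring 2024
SELECT COUNT(*) FROM students

Execution result:
8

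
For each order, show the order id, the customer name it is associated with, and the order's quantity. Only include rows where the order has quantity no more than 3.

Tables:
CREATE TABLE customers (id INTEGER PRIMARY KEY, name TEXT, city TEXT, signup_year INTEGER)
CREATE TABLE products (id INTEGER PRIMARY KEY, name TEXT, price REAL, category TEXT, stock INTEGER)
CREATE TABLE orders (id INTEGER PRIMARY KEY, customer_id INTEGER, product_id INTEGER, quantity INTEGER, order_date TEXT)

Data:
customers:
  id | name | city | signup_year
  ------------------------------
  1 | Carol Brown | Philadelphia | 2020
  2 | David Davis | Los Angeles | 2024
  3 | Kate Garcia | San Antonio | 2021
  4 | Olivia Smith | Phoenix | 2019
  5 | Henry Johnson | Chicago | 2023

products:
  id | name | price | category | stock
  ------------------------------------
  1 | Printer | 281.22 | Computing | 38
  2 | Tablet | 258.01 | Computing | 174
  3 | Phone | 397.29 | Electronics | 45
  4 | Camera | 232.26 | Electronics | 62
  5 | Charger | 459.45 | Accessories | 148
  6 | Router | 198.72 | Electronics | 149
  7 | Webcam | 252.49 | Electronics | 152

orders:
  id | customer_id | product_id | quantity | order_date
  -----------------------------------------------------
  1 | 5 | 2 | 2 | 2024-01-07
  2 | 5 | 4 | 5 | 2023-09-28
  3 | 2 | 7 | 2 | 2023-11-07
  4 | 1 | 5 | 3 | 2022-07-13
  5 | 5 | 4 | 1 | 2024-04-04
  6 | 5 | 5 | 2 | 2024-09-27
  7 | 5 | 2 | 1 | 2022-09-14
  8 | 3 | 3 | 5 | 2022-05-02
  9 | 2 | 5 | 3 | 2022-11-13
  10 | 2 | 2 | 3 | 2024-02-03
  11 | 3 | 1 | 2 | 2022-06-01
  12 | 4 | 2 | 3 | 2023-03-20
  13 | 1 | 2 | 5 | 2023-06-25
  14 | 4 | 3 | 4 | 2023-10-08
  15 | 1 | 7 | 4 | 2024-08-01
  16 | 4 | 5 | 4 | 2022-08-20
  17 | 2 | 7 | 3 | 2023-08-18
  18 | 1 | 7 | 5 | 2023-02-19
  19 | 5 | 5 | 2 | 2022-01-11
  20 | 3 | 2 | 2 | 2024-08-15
SELECT c.id, p.name AS customer, c.quantity FROM orders c JOIN customers p ON c.customer_id = p.id WHERE c.quantity <= 3

Execution result:
id | customer | quantity
1 | Henry Johnson | 2
3 | David Davis | 2
4 | Carol Brown | 3
5 | Henry Johnson | 1
6 | Henry Johnson | 2
7 | Henry Johnson | 1
9 | David Davis | 3
10 | David Davis | 3
11 | Kate Garcia | 2
12 | Olivia Smith | 3
17 | David Davis | 3
19 | Henry Johnson | 2
20 | Kate Garcia | 2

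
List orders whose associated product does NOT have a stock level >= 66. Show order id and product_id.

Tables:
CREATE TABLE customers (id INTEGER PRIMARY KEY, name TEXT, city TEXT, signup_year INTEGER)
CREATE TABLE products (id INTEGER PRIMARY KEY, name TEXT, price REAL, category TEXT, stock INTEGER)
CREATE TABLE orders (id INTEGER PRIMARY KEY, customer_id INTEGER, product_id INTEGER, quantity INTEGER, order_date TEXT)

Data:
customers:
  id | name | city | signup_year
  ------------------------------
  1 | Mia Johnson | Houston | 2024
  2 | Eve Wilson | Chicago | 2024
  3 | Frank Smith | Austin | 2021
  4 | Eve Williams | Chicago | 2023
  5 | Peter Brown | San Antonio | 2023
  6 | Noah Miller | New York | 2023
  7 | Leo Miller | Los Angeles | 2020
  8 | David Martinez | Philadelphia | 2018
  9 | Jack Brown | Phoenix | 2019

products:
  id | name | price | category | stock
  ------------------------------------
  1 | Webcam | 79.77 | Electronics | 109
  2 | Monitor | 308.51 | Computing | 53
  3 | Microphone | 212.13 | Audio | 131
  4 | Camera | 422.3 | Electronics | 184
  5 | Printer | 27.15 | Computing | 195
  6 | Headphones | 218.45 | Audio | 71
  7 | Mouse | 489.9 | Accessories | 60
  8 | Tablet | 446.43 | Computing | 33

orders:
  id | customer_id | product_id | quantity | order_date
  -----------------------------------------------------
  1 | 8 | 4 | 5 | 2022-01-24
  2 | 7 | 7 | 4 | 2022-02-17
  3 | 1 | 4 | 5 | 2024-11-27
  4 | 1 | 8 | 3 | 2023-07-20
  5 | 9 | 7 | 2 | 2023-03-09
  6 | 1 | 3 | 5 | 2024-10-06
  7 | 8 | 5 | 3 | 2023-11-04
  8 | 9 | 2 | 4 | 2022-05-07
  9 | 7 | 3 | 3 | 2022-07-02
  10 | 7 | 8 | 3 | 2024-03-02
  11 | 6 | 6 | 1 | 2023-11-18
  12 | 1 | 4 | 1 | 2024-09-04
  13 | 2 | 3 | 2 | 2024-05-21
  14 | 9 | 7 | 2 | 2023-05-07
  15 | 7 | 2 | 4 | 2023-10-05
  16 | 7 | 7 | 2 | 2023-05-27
SELECT id, product_id FROM orders WHERE product_id NOT IN (SELECT id FROM products WHERE stock >= 66)

Execution result:
id | product_id
2 | 7
4 | 8
5 | 7
8 | 2
10 | 8
14 | 7
15 | 2
16 | 7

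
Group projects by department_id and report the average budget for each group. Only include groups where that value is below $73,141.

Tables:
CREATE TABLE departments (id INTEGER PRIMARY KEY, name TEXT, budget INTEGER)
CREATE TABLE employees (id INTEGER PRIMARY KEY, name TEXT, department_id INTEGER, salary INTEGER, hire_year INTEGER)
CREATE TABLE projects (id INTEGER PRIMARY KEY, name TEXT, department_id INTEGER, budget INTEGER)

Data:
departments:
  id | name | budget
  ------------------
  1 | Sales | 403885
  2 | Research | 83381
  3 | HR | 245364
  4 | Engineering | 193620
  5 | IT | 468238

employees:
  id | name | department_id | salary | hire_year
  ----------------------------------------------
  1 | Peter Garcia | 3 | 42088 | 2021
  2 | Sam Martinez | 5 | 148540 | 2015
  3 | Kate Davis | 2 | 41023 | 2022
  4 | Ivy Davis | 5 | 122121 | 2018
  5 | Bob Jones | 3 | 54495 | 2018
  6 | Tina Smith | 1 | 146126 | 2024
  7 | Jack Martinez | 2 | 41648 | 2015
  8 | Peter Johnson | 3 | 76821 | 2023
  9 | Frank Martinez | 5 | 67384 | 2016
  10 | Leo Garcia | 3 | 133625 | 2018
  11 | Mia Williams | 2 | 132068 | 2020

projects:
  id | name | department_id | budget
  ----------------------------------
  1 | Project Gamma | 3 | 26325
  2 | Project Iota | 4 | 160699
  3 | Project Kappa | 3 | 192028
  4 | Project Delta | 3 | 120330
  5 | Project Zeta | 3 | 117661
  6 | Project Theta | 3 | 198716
SELECT department_id, AVG(budget) AS avg_budget FROM projects GROUP BY department_id HAVING AVG(budget) < 73141

Execution result:
(no rows)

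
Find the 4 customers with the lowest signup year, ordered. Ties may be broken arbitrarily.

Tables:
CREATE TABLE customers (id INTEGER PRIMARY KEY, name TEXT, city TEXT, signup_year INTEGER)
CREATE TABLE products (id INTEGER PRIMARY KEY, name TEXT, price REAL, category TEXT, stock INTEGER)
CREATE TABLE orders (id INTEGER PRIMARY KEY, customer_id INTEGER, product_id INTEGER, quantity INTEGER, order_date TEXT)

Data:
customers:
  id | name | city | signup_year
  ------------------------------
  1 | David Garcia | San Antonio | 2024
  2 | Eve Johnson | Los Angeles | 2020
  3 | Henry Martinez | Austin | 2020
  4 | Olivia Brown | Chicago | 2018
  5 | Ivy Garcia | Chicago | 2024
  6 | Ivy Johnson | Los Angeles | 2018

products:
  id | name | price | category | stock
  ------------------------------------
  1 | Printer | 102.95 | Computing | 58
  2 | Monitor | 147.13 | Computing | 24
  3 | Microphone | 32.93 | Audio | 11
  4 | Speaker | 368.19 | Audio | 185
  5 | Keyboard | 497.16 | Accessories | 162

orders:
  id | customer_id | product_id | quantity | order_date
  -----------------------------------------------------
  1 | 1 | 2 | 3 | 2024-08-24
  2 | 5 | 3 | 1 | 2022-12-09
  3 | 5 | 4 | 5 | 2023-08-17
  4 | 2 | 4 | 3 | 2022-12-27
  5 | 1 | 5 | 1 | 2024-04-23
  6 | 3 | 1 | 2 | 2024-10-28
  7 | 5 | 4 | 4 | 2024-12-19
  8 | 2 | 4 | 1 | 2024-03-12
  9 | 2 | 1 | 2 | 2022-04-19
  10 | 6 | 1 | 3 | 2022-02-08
SELECT name, signup_year FROM customers ORDER BY signup_year ASC LIMIT 4

Execution result:
name | signup_year
Olivia Brown | 2018
Ivy Johnson | 2018
Eve Johnson | 2020
Henry Martinez | 2020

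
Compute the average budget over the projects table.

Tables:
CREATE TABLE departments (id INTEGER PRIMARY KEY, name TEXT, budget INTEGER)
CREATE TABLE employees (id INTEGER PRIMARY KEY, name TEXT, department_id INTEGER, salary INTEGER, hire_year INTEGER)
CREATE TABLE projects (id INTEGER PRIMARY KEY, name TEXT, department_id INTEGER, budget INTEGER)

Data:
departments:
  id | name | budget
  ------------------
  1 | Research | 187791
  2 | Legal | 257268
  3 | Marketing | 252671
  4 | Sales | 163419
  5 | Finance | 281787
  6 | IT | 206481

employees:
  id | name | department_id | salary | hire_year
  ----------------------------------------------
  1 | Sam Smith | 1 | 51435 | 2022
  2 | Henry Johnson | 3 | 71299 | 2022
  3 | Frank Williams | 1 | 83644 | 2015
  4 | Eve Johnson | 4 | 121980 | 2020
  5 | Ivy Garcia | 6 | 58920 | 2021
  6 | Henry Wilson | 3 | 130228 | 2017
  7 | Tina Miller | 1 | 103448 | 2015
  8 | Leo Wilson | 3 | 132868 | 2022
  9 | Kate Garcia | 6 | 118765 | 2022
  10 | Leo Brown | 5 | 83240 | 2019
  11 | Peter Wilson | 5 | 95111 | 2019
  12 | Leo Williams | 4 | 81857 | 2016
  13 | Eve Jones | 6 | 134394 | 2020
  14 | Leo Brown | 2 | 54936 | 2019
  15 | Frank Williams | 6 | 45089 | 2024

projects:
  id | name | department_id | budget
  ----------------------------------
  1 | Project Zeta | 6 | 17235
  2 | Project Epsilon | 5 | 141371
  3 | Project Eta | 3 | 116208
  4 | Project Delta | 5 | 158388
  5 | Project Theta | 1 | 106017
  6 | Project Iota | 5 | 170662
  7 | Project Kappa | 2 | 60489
SELECT AVG(budget) FROM projects

Execution result:
110052.86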